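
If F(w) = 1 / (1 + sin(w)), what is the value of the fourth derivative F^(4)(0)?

16

Write 1/(1+u) = 1 - u + u^2 - u^3 + ... and substitute the series for u.
The coefficient of w^4 in the expansion is 2/3, so F^(4)(0) = 4! * (2/3) = 16.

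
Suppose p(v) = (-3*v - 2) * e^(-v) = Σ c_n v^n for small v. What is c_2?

2

Distribute the polynomial across the series and collect like powers.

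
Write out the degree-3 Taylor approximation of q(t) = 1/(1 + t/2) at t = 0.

q(0) = 1
q′(0) = -1/2
q′′(0) = 1/2
q′′′(0) = -3/4

-t^3/8 + t^2/4 - t/2 + 1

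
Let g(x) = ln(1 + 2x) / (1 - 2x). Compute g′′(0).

Write out both Maclaurin series and multiply, keeping only the needed powers.
The coefficient of x^2 in the expansion is 2, so g′′(0) = 2! * (2) = 4.

4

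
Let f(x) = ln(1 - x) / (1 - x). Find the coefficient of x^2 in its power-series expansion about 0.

-3/2

Expand each factor separately, then convolve coefficients.
f(0) = 0
f′(0) = -1
f′′(0) = -3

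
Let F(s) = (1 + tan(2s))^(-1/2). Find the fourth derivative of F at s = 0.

201

Plug the Maclaurin series of the inner function into that of the outer and collect terms.
The coefficient of s^4 in the expansion is 67/8, so F^(4)(0) = 4! * (67/8) = 201.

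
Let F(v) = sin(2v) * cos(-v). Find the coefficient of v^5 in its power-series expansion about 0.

Expand each factor separately, then convolve coefficients.
[v^0] = 0;  [v^1] = 2;  [v^2] = 0;  [v^3] = -7/3;  [v^4] = 0;  [v^5] = 61/60.
So c_5 = F^(5)(0)/5! = 61/60.

61/60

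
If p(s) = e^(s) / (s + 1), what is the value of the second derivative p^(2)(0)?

1

Multiply the numerator's expansion by the denominator's geometric series.
From the series, [s^2] p = 1/2; multiply by 2! = 2 to get 1.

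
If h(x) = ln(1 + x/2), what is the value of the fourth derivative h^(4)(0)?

-3/8

The coefficient of x^4 in the expansion is -1/64, so h^(4)(0) = 4! * (-1/64) = -3/8.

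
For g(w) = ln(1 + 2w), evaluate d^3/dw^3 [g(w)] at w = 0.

The coefficient of w^3 in the expansion is 8/3, so g′′′(0) = 3! * (8/3) = 16.

16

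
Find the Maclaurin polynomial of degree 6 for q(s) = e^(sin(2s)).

Plug the Maclaurin series of the inner function into that of the outer and collect terms.
[s^0] = 1;  [s^1] = 2;  [s^2] = 2;  [s^3] = 0;  [s^4] = -2;  [s^5] = -32/15;  [s^6] = -4/15.

-4*s^6/15 - 32*s^5/15 - 2*s^4 + 2*s^2 + 2*s + 1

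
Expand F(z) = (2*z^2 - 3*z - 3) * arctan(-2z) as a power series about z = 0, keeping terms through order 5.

368*z^5/15 - 8*z^4 - 12*z^3 + 6*z^2 + 6*z

Multiply each power in the prefactor through the base expansion.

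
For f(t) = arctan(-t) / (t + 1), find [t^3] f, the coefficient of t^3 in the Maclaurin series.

Expand 1/(denominator) as a geometric series and multiply by the numerator's series.
f(0) = 0
f′(0) = -1
f′′(0) = 2
f′′′(0) = -4
So c_3 = f′′′(0)/3! = -2/3.

-2/3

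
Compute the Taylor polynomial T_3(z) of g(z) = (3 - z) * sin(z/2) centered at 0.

Shift and add copies of the series according to the polynomial's terms.
[z^0] = 0;  [z^1] = 3/2;  [z^2] = -1/2;  [z^3] = -1/16.

-z^3/16 - z^2/2 + 3*z/2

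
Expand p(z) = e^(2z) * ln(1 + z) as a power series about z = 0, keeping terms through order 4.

3*z^4/4 + 4*z^3/3 + 3*z^2/2 + z

Take the Cauchy product of the two expansions.
p(0) = 0
p′(0) = 1
p′′(0) = 3
p′′′(0) = 8
p^(4)(0) = 18
Then c_k = p^(k)(0)/k! gives each Taylor coefficient.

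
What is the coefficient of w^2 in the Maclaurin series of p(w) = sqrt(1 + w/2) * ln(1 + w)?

Multiply the two series term by term and collect like powers.
p(0) = 0
p′(0) = 1
p′′(0) = -1/2

-1/4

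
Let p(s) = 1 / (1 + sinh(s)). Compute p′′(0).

Use the geometric series for the reciprocal, then substitute.
The coefficient of s^2 in the expansion is 1, so p′′(0) = 2! * (1) = 2.

2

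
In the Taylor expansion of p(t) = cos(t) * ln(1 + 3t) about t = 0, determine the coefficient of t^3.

Take the Cauchy product of the two expansions.

15/2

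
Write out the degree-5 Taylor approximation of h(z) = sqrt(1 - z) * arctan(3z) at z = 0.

31749*z^5/640 + 69*z^4/16 - 75*z^3/8 - 3*z^2/2 + 3*z

Multiply the two series term by term and collect like powers.
h(0) = 0
h′(0) = 3
h′′(0) = -3
h′′′(0) = -225/4
h^(4)(0) = 207/2
h^(5)(0) = 95247/16
Dividing each by k! gives the coefficients c_0, ..., c_5.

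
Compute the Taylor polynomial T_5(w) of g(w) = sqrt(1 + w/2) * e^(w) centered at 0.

Write out both Maclaurin series and multiply, keeping only the needed powers.
[w^0] = 1;  [w^1] = 5/4;  [w^2] = 23/32;  [w^3] = 103/384;  [w^4] = 449/6144;  [w^5] = 1949/122880.

1949*w^5/122880 + 449*w^4/6144 + 103*w^3/384 + 23*w^2/32 + 5*w/4 + 1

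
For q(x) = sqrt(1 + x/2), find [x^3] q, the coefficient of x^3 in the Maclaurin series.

q(0) = 1
q′(0) = 1/4
q′′(0) = -1/16
q′′′(0) = 3/64
So c_3 = q′′′(0)/3! = 1/128.

1/128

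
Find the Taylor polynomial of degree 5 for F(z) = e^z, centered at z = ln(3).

Differentiate repeatedly and evaluate at the center.

(z - ln(3))^5/40 + (z - ln(3))^4/8 + (z - ln(3))^3/2 + 3*(z - ln(3))^2/2 + 3*(z - ln(3)) + 3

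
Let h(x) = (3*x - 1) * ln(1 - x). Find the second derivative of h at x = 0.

Multiply each power in the prefactor through the base expansion.
From the series, [x^2] h = -5/2; multiply by 2! = 2 to get -5.

-5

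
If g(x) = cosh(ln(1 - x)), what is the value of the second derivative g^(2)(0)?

Let u equal the inner series; expand the outer function in u and truncate.
The coefficient of x^2 in the expansion is 1/2, so g′′(0) = 2! * (1/2) = 1.

1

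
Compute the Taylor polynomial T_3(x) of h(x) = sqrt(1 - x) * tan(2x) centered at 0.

Multiply the two series term by term and collect like powers.
h(0) = 0
h′(0) = 2
h′′(0) = -2
h′′′(0) = 29/2

29*x^3/12 - x^2 + 2*x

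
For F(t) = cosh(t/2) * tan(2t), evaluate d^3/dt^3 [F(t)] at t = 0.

Multiply the two series term by term and collect like powers.
The coefficient of t^3 in the expansion is 35/12, so F′′′(0) = 3! * (35/12) = 35/2.

35/2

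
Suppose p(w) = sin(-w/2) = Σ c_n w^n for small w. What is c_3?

[w^0] = 0;  [w^1] = -1/2;  [w^2] = 0;  [w^3] = 1/48.
So c_3 = p′′′(0)/3! = 1/48.

1/48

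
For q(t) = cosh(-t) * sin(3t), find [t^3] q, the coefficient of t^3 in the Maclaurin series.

Multiply the two series term by term and collect like powers.

-3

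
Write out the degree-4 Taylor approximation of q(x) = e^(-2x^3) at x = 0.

1 - 2*x^3

q(0) = 1
q′(0) = 0
q′′(0) = 0
q′′′(0) = -12
q^(4)(0) = 0
The Taylor polynomial is Σ q^(k)(0)/k! · x^k.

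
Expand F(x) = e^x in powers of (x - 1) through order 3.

[(x - 1)^0] = e;  [(x - 1)^1] = e;  [(x - 1)^2] = e/2;  [(x - 1)^3] = e/6.

e*(x - 1)^3/6 + e*(x - 1)^2/2 + e*(x - 1) + e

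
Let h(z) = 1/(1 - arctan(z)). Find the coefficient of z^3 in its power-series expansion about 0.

2/3

Let u equal the inner series; expand the outer function in u and truncate.
h(0) = 1
h′(0) = 1
h′′(0) = 2
h′′′(0) = 4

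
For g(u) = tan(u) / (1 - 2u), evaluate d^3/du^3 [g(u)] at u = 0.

Write out both Maclaurin series and multiply, keeping only the needed powers.
The coefficient of u^3 in the expansion is 13/3, so g′′′(0) = 3! * (13/3) = 26.

26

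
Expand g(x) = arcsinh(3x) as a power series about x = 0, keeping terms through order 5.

729*x^5/40 - 9*x^3/2 + 3*x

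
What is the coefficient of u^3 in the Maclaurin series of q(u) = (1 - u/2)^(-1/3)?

7/324

Use the known series and substitute for the argument.
q(0) = 1
q′(0) = 1/6
q′′(0) = 1/9
q′′′(0) = 7/54
So c_3 = q′′′(0)/3! = 7/324.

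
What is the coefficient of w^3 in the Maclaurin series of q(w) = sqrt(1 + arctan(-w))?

5/48

Let u equal the inner series; expand the outer function in u and truncate.
q(0) = 1
q′(0) = -1/2
q′′(0) = -1/4
q′′′(0) = 5/8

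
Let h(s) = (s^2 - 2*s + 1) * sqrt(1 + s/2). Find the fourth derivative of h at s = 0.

Distribute the polynomial across the series and collect like powers.
From the series, [s^4] h = -101/2048; multiply by 4! = 24 to get -303/256.

-303/256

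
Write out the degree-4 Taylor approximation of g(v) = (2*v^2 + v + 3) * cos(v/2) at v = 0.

-31*v^4/128 - v^3/8 + 13*v^2/8 + v + 3

Distribute the polynomial across the series and collect like powers.
[v^0] = 3;  [v^1] = 1;  [v^2] = 13/8;  [v^3] = -1/8;  [v^4] = -31/128.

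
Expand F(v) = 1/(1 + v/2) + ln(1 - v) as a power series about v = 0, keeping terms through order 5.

-37*v^5/160 - 3*v^4/16 - 11*v^3/24 - v^2/4 - 3*v/2 + 1

Combine the two series term by term.
F(0) = 1
F′(0) = -3/2
F′′(0) = -1/2
F′′′(0) = -11/4
F^(4)(0) = -9/2
F^(5)(0) = -111/4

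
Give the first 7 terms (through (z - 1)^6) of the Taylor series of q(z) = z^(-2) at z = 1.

Use the known series and substitute for the argument.
q(1) = 1
q′(1) = -2
q′′(1) = 6
q′′′(1) = -24
q^(4)(1) = 120
q^(5)(1) = -720
q^(6)(1) = 5040

7*(z - 1)^6 - 6*(z - 1)^5 + 5*(z - 1)^4 - 4*(z - 1)^3 + 3*(z - 1)^2 - 2*(z - 1) + 1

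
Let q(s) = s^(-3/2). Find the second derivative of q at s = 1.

From the series, [(s - 1)^2] q = 15/8; multiply by 2! = 2 to get 15/4.

15/4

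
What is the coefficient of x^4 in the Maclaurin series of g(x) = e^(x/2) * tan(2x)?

11/8

Write out both Maclaurin series and multiply, keeping only the needed powers.
g(0) = 0
g′(0) = 2
g′′(0) = 2
g′′′(0) = 35/2
g^(4)(0) = 33
Then c_k = g^(k)(0)/k! gives each Taylor coefficient.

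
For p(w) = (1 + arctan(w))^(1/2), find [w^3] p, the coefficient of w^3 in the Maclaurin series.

-5/48

Compose series: expand the inner function first, then feed it into the outer expansion.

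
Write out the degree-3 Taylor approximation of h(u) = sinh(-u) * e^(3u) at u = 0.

-14*u^3/3 - 3*u^2 - u

Expand each factor separately, then convolve coefficients.
h(0) = 0
h′(0) = -1
h′′(0) = -6
h′′′(0) = -28
Then c_k = h^(k)(0)/k! gives each Taylor coefficient.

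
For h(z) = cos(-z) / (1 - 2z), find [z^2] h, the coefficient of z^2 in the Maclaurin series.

7/2

Expand each factor separately, then convolve coefficients.
h(0) = 1
h′(0) = 2
h′′(0) = 7
Dividing each by k! gives the coefficients c_0, ..., c_2.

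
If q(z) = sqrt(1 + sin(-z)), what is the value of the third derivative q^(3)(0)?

1/8

Substitute the inner expansion into the outer series and collect powers.
The coefficient of z^3 in the expansion is 1/48, so q′′′(0) = 3! * (1/48) = 1/8.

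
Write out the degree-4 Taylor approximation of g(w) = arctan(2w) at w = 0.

-8*w^3/3 + 2*w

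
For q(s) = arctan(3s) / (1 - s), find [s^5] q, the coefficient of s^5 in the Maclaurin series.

Take the Cauchy product of the two expansions.

213/5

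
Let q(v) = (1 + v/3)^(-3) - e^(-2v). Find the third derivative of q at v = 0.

52/9

Combine the two series term by term.
From the series, [v^3] q = 26/27; multiply by 3! = 6 to get 52/9.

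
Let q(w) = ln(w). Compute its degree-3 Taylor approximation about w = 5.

(w - 5)^3/375 - (w - 5)^2/50 + (w - 5)/5 + ln(5)

Differentiate repeatedly and evaluate at the center.
q(5) = ln(5)
q′(5) = 1/5
q′′(5) = -1/25
q′′′(5) = 2/125
Dividing each by k! gives the coefficients c_0, ..., c_3.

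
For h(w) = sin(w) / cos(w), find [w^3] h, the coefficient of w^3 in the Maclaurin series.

Invert the denominator's series and multiply.
[w^0] = 0;  [w^1] = 1;  [w^2] = 0;  [w^3] = 1/3.

1/3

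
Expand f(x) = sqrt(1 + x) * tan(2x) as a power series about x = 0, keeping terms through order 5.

Expand each factor separately, then convolve coefficients.

3701*x^5/960 + 35*x^4/24 + 29*x^3/12 + x^2 + 2*x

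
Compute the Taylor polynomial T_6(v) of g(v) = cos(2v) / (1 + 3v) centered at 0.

25781*v^6/45 - 191*v^5 + 191*v^4/3 - 21*v^3 + 7*v^2 - 3*v + 1

Multiply the two series term by term and collect like powers.
g(0) = 1
g′(0) = -3
g′′(0) = 14
g′′′(0) = -126
g^(4)(0) = 1528
g^(5)(0) = -22920
g^(6)(0) = 412496
Then c_k = g^(k)(0)/k! gives each Taylor coefficient.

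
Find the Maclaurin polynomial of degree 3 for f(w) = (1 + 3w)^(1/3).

f(0) = 1
f′(0) = 1
f′′(0) = -2
f′′′(0) = 10

5*w^3/3 - w^2 + w + 1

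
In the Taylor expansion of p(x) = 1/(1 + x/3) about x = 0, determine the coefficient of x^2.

Apply the Taylor formula c_k = f^(k)(a)/k!.
p(0) = 1
p′(0) = -1/3
p′′(0) = 2/9

1/9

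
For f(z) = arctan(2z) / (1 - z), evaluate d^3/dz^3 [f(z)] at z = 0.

Multiply the numerator's expansion by the denominator's geometric series.
The coefficient of z^3 in the expansion is -2/3, so f′′′(0) = 3! * (-2/3) = -4.

-4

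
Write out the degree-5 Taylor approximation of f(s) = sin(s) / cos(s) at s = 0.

Write the quotient as an unknown series and match coefficients against numerator = denominator · series.
[s^0] = 0;  [s^1] = 1;  [s^2] = 0;  [s^3] = 1/3;  [s^4] = 0;  [s^5] = 2/15.

2*s^5/15 + s^3/3 + s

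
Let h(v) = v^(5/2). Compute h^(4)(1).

-15/16

Use the known series and substitute for the argument.
From the series, [(v - 1)^4] h = -5/128; multiply by 4! = 24 to get -15/16.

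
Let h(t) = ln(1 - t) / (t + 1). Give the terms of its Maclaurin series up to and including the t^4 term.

Multiply the numerator's expansion by the denominator's geometric series.
[t^0] = 0;  [t^1] = -1;  [t^2] = 1/2;  [t^3] = -5/6;  [t^4] = 7/12.

7*t^4/12 - 5*t^3/6 + t^2/2 - t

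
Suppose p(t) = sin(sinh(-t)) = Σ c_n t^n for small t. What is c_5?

Let u equal the inner series; expand the outer function in u and truncate.
So c_5 = p^(5)(0)/5! = 1/15.

1/15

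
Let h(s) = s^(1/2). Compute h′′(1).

-1/4

The coefficient of (s - 1)^2 in the expansion is -1/8, so h′′(1) = 2! * (-1/8) = -1/4.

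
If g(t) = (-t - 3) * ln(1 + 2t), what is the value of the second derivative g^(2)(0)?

8

Multiply each power in the prefactor through the base expansion.
The coefficient of t^2 in the expansion is 4, so g′′(0) = 2! * (4) = 8.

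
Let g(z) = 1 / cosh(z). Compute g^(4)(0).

Write the quotient as an unknown series and match coefficients against numerator = denominator · series.
The coefficient of z^4 in the expansion is 5/24, so g^(4)(0) = 4! * (5/24) = 5.

5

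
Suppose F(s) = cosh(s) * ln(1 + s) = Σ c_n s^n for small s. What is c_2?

-1/2

Expand each factor separately, then convolve coefficients.
[s^0] = 0;  [s^1] = 1;  [s^2] = -1/2.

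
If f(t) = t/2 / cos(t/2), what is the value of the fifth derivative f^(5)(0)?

25/32

Write the quotient as an unknown series and match coefficients against numerator = denominator · series.
From the series, [t^5] f = 5/768; multiply by 5! = 120 to get 25/32.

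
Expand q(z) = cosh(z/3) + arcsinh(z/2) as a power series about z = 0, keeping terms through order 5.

3*z^5/1280 + z^4/1944 - z^3/48 + z^2/18 + z/2 + 1

Combine the two series term by term.
q(0) = 1
q′(0) = 1/2
q′′(0) = 1/9
q′′′(0) = -1/8
q^(4)(0) = 1/81
q^(5)(0) = 9/32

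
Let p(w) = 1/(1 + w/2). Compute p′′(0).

The coefficient of w^2 in the expansion is 1/4, so p′′(0) = 2! * (1/4) = 1/2.

1/2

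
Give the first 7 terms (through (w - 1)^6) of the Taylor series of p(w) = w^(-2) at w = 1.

p(1) = 1
p′(1) = -2
p′′(1) = 6
p′′′(1) = -24
p^(4)(1) = 120
p^(5)(1) = -720
p^(6)(1) = 5040

7*(w - 1)^6 - 6*(w - 1)^5 + 5*(w - 1)^4 - 4*(w - 1)^3 + 3*(w - 1)^2 - 2*(w - 1) + 1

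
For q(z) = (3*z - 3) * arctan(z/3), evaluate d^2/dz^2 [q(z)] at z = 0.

Multiply each power in the prefactor through the base expansion.
From the series, [z^2] q = 1; multiply by 2! = 2 to get 2.

2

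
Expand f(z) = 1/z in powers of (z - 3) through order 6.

(z - 3)^6/2187 - (z - 3)^5/729 + (z - 3)^4/243 - (z - 3)^3/81 + (z - 3)^2/27 - (z - 3)/9 + 1/3

f(3) = 1/3
f′(3) = -1/9
f′′(3) = 2/27
f′′′(3) = -2/27
f^(4)(3) = 8/81
f^(5)(3) = -40/243
f^(6)(3) = 80/243
The Taylor polynomial is Σ f^(k)(3)/k! · (z - 3)^k.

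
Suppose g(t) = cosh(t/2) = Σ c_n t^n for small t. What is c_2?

1/8

g(0) = 1
g′(0) = 0
g′′(0) = 1/4
Then c_k = g^(k)(0)/k! gives each Taylor coefficient.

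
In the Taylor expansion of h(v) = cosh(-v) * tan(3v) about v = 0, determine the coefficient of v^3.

Write out both Maclaurin series and multiply, keeping only the needed powers.
[v^0] = 0;  [v^1] = 3;  [v^2] = 0;  [v^3] = 21/2.
So c_3 = h′′′(0)/3! = 21/2.

21/2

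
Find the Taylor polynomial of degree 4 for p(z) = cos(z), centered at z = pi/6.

p(pi/6) = sqrt(3)/2
p′(pi/6) = -1/2
p′′(pi/6) = -sqrt(3)/2
p′′′(pi/6) = 1/2
p^(4)(pi/6) = sqrt(3)/2

sqrt(3)*(z - pi/6)^4/48 + (z - pi/6)^3/12 - sqrt(3)*(z - pi/6)^2/4 - (z - pi/6)/2 + sqrt(3)/2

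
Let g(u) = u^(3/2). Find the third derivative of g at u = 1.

From the series, [(u - 1)^3] g = -1/16; multiply by 3! = 6 to get -3/8.

-3/8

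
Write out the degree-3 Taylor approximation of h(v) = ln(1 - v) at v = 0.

Use the known series and substitute for the argument.
[v^0] = 0;  [v^1] = -1;  [v^2] = -1/2;  [v^3] = -1/3.

-v^3/3 - v^2/2 - v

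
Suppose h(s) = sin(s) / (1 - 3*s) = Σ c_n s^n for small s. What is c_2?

3

Use 1/(1 - r) = Σ r^k on the denominator, then take the Cauchy product.
h(0) = 0
h′(0) = 1
h′′(0) = 6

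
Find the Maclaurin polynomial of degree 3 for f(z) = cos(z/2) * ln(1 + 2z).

29*z^3/12 - 2*z^2 + 2*z

Write out both Maclaurin series and multiply, keeping only the needed powers.
f(0) = 0
f′(0) = 2
f′′(0) = -4
f′′′(0) = 29/2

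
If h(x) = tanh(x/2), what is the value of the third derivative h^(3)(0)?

The coefficient of x^3 in the expansion is -1/24, so h′′′(0) = 3! * (-1/24) = -1/4.

-1/4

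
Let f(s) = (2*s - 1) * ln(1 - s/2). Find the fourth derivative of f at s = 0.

-13/8

Multiply each power in the prefactor through the base expansion.
From the series, [s^4] f = -13/192; multiply by 4! = 24 to get -13/8.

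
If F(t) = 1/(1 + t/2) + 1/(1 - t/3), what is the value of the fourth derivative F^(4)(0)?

97/54

Add the two expansions coefficient-wise.
The coefficient of t^4 in the expansion is 97/1296, so F^(4)(0) = 4! * (97/1296) = 97/54.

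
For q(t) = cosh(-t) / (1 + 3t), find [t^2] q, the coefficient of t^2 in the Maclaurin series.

19/2

Expand each factor separately, then convolve coefficients.
q(0) = 1
q′(0) = -3
q′′(0) = 19
Dividing each by k! gives the coefficients c_0, ..., c_2.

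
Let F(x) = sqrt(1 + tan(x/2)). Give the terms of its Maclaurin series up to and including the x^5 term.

Compose series: expand the inner function first, then feed it into the outer expansion.
F(0) = 1
F′(0) = 1/4
F′′(0) = -1/16
F′′′(0) = 11/64
F^(4)(0) = -47/256
F^(5)(0) = 601/1024

601*x^5/122880 - 47*x^4/6144 + 11*x^3/384 - x^2/32 + x/4 + 1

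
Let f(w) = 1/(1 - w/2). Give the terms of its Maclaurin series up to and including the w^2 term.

w^2/4 + w/2 + 1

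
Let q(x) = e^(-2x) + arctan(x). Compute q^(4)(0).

16

Add the two expansions coefficient-wise.
The coefficient of x^4 in the expansion is 2/3, so q^(4)(0) = 4! * (2/3) = 16.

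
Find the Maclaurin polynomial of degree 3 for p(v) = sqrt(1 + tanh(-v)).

Substitute the inner expansion into the outer series and collect powers.
p(0) = 1
p′(0) = -1/2
p′′(0) = -1/4
p′′′(0) = 5/8
Then c_k = p^(k)(0)/k! gives each Taylor coefficient.

5*v^3/48 - v^2/8 - v/2 + 1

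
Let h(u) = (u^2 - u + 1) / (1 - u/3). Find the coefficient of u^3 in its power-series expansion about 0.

Distribute the polynomial across the series and collect like powers.

7/27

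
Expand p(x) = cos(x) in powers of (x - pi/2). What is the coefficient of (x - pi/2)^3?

p(pi/2) = 0
p′(pi/2) = -1
p′′(pi/2) = 0
p′′′(pi/2) = 1

1/6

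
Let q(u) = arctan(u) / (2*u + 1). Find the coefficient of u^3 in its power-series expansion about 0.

Use 1/(1 - r) = Σ r^k on the denominator, then take the Cauchy product.
[u^0] = 0;  [u^1] = 1;  [u^2] = -2;  [u^3] = 11/3.

11/3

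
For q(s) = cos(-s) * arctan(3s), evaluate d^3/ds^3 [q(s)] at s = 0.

-63

Take the Cauchy product of the two expansions.
The coefficient of s^3 in the expansion is -21/2, so q′′′(0) = 3! * (-21/2) = -63.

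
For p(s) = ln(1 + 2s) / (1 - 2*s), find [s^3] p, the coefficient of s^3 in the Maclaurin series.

20/3

Multiply the numerator's expansion by the denominator's geometric series.
So c_3 = p′′′(0)/3! = 20/3.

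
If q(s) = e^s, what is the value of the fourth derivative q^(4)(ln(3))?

The coefficient of (s - ln(3))^4 in the expansion is 1/8, so q^(4)(ln(3)) = 4! * (1/8) = 3.

3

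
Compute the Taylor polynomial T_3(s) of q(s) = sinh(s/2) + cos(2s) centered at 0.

Expand each term separately and add.

s^3/48 - 2*s^2 + s/2 + 1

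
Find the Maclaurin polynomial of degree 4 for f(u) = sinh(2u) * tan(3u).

Expand each factor separately, then convolve coefficients.
f(0) = 0
f′(0) = 0
f′′(0) = 12
f′′′(0) = 0
f^(4)(0) = 528
Then c_k = f^(k)(0)/k! gives each Taylor coefficient.

22*u^4 + 6*u^2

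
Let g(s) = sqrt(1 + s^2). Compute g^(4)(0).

Compute the successive derivatives at the expansion point and divide by k!.
From the series, [s^4] g = -1/8; multiply by 4! = 24 to get -3.

-3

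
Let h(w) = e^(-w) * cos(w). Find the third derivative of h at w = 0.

2

Take the Cauchy product of the two expansions.
From the series, [w^3] h = 1/3; multiply by 3! = 6 to get 2.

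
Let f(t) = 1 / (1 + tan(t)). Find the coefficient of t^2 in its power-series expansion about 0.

Expand as Σ (-1)^k u^k with u equal to the inner function's series.
f(0) = 1
f′(0) = -1
f′′(0) = 2
The Taylor polynomial is Σ f^(k)(0)/k! · t^k.

1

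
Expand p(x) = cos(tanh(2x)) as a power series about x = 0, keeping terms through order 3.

1 - 2*x^2

Let u equal the inner series; expand the outer function in u and truncate.
p(0) = 1
p′(0) = 0
p′′(0) = -4
p′′′(0) = 0
Then c_k = p^(k)(0)/k! gives each Taylor coefficient.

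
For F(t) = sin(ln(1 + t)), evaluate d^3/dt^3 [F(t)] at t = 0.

1

Let u equal the inner series; expand the outer function in u and truncate.
The coefficient of t^3 in the expansion is 1/6, so F′′′(0) = 3! * (1/6) = 1.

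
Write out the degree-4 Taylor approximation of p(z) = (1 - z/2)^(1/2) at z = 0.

-5*z^4/2048 - z^3/128 - z^2/32 - z/4 + 1

Differentiate repeatedly and evaluate at the center.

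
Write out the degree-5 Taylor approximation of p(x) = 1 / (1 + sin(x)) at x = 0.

-61*x^5/120 + 2*x^4/3 - 5*x^3/6 + x^2 - x + 1

Expand as Σ (-1)^k u^k with u equal to the inner function's series.
p(0) = 1
p′(0) = -1
p′′(0) = 2
p′′′(0) = -5
p^(4)(0) = 16
p^(5)(0) = -61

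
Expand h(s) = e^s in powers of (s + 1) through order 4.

[(s + 1)^0] = e^(-1);  [(s + 1)^1] = e^(-1);  [(s + 1)^2] = e^(-1)/2;  [(s + 1)^3] = e^(-1)/6;  [(s + 1)^4] = e^(-1)/24.

(s + 1)^4*e^(-1)/24 + (s + 1)^3*e^(-1)/6 + (s + 1)^2*e^(-1)/2 + (s + 1)*e^(-1) + e^(-1)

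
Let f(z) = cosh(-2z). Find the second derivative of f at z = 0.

From the series, [z^2] f = 2; multiply by 2! = 2 to get 4.

4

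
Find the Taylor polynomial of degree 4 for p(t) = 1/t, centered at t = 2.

(t - 2)^4/32 - (t - 2)^3/16 + (t - 2)^2/8 - (t - 2)/4 + 1/2

[(t - 2)^0] = 1/2;  [(t - 2)^1] = -1/4;  [(t - 2)^2] = 1/8;  [(t - 2)^3] = -1/16;  [(t - 2)^4] = 1/32.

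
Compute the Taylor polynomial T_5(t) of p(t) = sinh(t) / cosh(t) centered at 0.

Write the quotient as an unknown series and match coefficients against numerator = denominator · series.

2*t^5/15 - t^3/3 + t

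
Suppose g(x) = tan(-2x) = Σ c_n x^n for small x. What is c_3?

-8/3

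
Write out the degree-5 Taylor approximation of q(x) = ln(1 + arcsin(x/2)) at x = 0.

53*x^5/3840 - 5*x^4/192 + x^3/16 - x^2/8 + x/2

Let u equal the inner series; expand the outer function in u and truncate.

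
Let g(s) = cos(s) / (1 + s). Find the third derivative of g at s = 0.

Expand each factor separately, then convolve coefficients.
The coefficient of s^3 in the expansion is -1/2, so g′′′(0) = 3! * (-1/2) = -3.

-3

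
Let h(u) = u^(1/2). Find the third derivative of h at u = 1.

The coefficient of (u - 1)^3 in the expansion is 1/16, so h′′′(1) = 3! * (1/16) = 3/8.

3/8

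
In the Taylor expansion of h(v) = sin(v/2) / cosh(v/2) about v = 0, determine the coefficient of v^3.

-1/12

Write the quotient as an unknown series and match coefficients against numerator = denominator · series.
h(0) = 0
h′(0) = 1/2
h′′(0) = 0
h′′′(0) = -1/2
Then c_k = h^(k)(0)/k! gives each Taylor coefficient.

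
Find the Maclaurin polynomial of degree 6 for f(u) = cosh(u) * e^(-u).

2*u^6/45 - 2*u^5/15 + u^4/3 - 2*u^3/3 + u^2 - u + 1

Take the Cauchy product of the two expansions.
[u^0] = 1;  [u^1] = -1;  [u^2] = 1;  [u^3] = -2/3;  [u^4] = 1/3;  [u^5] = -2/15;  [u^6] = 2/45.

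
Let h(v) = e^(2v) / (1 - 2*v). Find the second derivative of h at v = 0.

Use 1/(1 - r) = Σ r^k on the denominator, then take the Cauchy product.
From the series, [v^2] h = 10; multiply by 2! = 2 to get 20.

20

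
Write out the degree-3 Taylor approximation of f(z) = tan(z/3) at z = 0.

z^3/81 + z/3

f(0) = 0
f′(0) = 1/3
f′′(0) = 0
f′′′(0) = 2/27
Then c_k = f^(k)(0)/k! gives each Taylor coefficient.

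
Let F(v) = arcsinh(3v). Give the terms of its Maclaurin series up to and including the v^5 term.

729*v^5/40 - 9*v^3/2 + 3*v

Compute the successive derivatives at the expansion point and divide by k!.
F(0) = 0
F′(0) = 3
F′′(0) = 0
F′′′(0) = -27
F^(4)(0) = 0
F^(5)(0) = 2187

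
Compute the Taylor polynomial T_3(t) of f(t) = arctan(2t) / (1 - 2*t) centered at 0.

Multiply the numerator's expansion by the denominator's geometric series.
f(0) = 0
f′(0) = 2
f′′(0) = 8
f′′′(0) = 32
Then c_k = f^(k)(0)/k! gives each Taylor coefficient.

16*t^3/3 + 4*t^2 + 2*t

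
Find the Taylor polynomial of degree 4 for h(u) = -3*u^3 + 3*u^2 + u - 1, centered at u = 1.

Differentiate repeatedly and evaluate at the center.
[(u - 1)^0] = 0;  [(u - 1)^1] = -2;  [(u - 1)^2] = -6;  [(u - 1)^3] = -3;  [(u - 1)^4] = 0.

-3*(u - 1)^3 - 6*(u - 1)^2 - 2*(u - 1)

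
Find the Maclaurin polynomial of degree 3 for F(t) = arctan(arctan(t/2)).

Let u equal the inner series; expand the outer function in u and truncate.
[t^0] = 0;  [t^1] = 1/2;  [t^2] = 0;  [t^3] = -1/12.

-t^3/12 + t/2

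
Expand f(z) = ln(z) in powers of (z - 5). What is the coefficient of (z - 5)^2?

-1/50

f(5) = ln(5)
f′(5) = 1/5
f′′(5) = -1/25
So c_2 = f′′(5)/2! = -1/50.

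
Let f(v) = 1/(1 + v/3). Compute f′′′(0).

-2/9

Use the known series and substitute for the argument.
The coefficient of v^3 in the expansion is -1/27, so f′′′(0) = 3! * (-1/27) = -2/9.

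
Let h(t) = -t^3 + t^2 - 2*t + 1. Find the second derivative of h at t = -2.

Compute the successive derivatives at the expansion point and divide by k!.
The coefficient of (t + 2)^2 in the expansion is 7, so h′′(-2) = 2! * (7) = 14.

14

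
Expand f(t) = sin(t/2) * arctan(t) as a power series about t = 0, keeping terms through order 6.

247*t^6/2304 - 3*t^4/16 + t^2/2

Take the Cauchy product of the two expansions.
[t^0] = 0;  [t^1] = 0;  [t^2] = 1/2;  [t^3] = 0;  [t^4] = -3/16;  [t^5] = 0;  [t^6] = 247/2304.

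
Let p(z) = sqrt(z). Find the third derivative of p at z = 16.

The coefficient of (z - 16)^3 in the expansion is 1/16384, so p′′′(16) = 3! * (1/16384) = 3/8192.

3/8192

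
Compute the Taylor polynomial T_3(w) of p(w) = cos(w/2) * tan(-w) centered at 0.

-5*w^3/24 - w

Write out both Maclaurin series and multiply, keeping only the needed powers.
p(0) = 0
p′(0) = -1
p′′(0) = 0
p′′′(0) = -5/4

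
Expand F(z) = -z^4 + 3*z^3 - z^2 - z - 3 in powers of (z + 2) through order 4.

-(z + 2)^4 + 11*(z + 2)^3 - 43*(z + 2)^2 + 71*(z + 2) - 45

Apply the Taylor formula c_k = f^(k)(a)/k!.
[(z + 2)^0] = -45;  [(z + 2)^1] = 71;  [(z + 2)^2] = -43;  [(z + 2)^3] = 11;  [(z + 2)^4] = -1.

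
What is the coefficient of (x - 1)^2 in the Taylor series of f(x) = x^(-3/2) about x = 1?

15/8

Apply the Taylor formula c_k = f^(k)(a)/k!.
f(1) = 1
f′(1) = -3/2
f′′(1) = 15/4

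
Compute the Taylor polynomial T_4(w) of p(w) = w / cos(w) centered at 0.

w^3/2 + w

Write the quotient as an unknown series and match coefficients against numerator = denominator · series.
p(0) = 0
p′(0) = 1
p′′(0) = 0
p′′′(0) = 3
p^(4)(0) = 0
Then c_k = p^(k)(0)/k! gives each Taylor coefficient.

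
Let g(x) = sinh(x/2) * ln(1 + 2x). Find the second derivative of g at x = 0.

2

Take the Cauchy product of the two expansions.
The coefficient of x^2 in the expansion is 1, so g′′(0) = 2! * (1) = 2.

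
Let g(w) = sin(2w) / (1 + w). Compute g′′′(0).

Expand each factor separately, then convolve coefficients.
From the series, [w^3] g = 2/3; multiply by 3! = 6 to get 4.

4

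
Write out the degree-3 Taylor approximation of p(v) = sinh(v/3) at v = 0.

p(0) = 0
p′(0) = 1/3
p′′(0) = 0
p′′′(0) = 1/27

v^3/162 + v/3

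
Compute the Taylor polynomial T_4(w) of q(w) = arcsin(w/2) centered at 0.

w^3/48 + w/2

Compute the successive derivatives at the expansion point and divide by k!.
[w^0] = 0;  [w^1] = 1/2;  [w^2] = 0;  [w^3] = 1/48;  [w^4] = 0.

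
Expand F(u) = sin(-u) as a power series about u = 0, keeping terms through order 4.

u^3/6 - u

[u^0] = 0;  [u^1] = -1;  [u^2] = 0;  [u^3] = 1/6;  [u^4] = 0.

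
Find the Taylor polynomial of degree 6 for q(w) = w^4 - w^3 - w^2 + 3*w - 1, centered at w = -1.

(w + 1)^4 - 5*(w + 1)^3 + 8*(w + 1)^2 - 2*(w + 1) - 3

Apply the Taylor formula c_k = f^(k)(a)/k!.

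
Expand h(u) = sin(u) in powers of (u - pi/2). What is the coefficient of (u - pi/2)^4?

1/24

Compute the successive derivatives at the expansion point and divide by k!.
h(pi/2) = 1
h′(pi/2) = 0
h′′(pi/2) = -1
h′′′(pi/2) = 0
h^(4)(pi/2) = 1
So c_4 = h^(4)(pi/2)/4! = 1/24.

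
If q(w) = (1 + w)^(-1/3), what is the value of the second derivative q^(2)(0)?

The coefficient of w^2 in the expansion is 2/9, so q′′(0) = 2! * (2/9) = 4/9.

4/9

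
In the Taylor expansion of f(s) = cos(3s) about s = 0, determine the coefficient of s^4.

27/8

Differentiate repeatedly and evaluate at the center.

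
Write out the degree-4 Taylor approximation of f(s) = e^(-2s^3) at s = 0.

f(0) = 1
f′(0) = 0
f′′(0) = 0
f′′′(0) = -12
f^(4)(0) = 0
Dividing each by k! gives the coefficients c_0, ..., c_4.

1 - 2*s^3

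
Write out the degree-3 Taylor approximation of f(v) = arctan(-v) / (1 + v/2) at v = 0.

v^3/12 + v^2/2 - v

Expand each factor separately, then convolve coefficients.
f(0) = 0
f′(0) = -1
f′′(0) = 1
f′′′(0) = 1/2
Then c_k = f^(k)(0)/k! gives each Taylor coefficient.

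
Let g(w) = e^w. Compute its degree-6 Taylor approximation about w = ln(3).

(w - ln(3))^6/240 + (w - ln(3))^5/40 + (w - ln(3))^4/8 + (w - ln(3))^3/2 + 3*(w - ln(3))^2/2 + 3*(w - ln(3)) + 3

g(ln(3)) = 3
g′(ln(3)) = 3
g′′(ln(3)) = 3
g′′′(ln(3)) = 3
g^(4)(ln(3)) = 3
g^(5)(ln(3)) = 3
g^(6)(ln(3)) = 3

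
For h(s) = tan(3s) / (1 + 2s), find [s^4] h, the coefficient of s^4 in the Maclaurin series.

Take the Cauchy product of the two expansions.
h(0) = 0
h′(0) = 3
h′′(0) = -12
h′′′(0) = 126
h^(4)(0) = -1008
Then c_k = h^(k)(0)/k! gives each Taylor coefficient.

-42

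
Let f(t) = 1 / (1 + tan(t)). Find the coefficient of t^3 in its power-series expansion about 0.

Expand as Σ (-1)^k u^k with u equal to the inner function's series.
f(0) = 1
f′(0) = -1
f′′(0) = 2
f′′′(0) = -8

-4/3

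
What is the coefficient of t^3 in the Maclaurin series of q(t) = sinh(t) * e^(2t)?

13/6

Expand each factor separately, then convolve coefficients.
q(0) = 0
q′(0) = 1
q′′(0) = 4
q′′′(0) = 13
So c_3 = q′′′(0)/3! = 13/6.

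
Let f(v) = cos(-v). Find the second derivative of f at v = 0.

-1

The coefficient of v^2 in the expansion is -1/2, so f′′(0) = 2! * (-1/2) = -1.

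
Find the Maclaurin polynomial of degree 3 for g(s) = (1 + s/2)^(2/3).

s^3/162 - s^2/36 + s/3 + 1

Use the known series and substitute for the argument.
g(0) = 1
g′(0) = 1/3
g′′(0) = -1/18
g′′′(0) = 1/27
Then c_k = g^(k)(0)/k! gives each Taylor coefficient.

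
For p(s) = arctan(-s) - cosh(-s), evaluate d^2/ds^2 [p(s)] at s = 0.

-1

Add the two expansions coefficient-wise.
The coefficient of s^2 in the expansion is -1/2, so p′′(0) = 2! * (-1/2) = -1.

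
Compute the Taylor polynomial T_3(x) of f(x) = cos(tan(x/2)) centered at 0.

1 - x^2/8

Let u equal the inner series; expand the outer function in u and truncate.
[x^0] = 1;  [x^1] = 0;  [x^2] = -1/8;  [x^3] = 0.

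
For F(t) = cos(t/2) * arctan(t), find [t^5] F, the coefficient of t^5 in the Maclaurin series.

469/1920

Expand each factor separately, then convolve coefficients.
F(0) = 0
F′(0) = 1
F′′(0) = 0
F′′′(0) = -11/4
F^(4)(0) = 0
F^(5)(0) = 469/16
Dividing each by k! gives the coefficients c_0, ..., c_5.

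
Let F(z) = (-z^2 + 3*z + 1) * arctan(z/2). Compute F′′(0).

Multiply each power in the prefactor through the base expansion.
The coefficient of z^2 in the expansion is 3/2, so F′′(0) = 2! * (3/2) = 3.

3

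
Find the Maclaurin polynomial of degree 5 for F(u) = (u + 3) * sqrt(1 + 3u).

Distribute the polynomial across the series and collect like powers.
F(0) = 3
F′(0) = 11/2
F′′(0) = -15/4
F′′′(0) = 189/8
F^(4)(0) = -2997/16
F^(5)(0) = 64395/32
The Taylor polynomial is Σ F^(k)(0)/k! · u^k.

4293*u^5/256 - 999*u^4/128 + 63*u^3/16 - 15*u^2/8 + 11*u/2 + 3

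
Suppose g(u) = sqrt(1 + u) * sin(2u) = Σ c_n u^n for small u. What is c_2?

Take the Cauchy product of the two expansions.
g(0) = 0
g′(0) = 2
g′′(0) = 2
So c_2 = g′′(0)/2! = 1.

1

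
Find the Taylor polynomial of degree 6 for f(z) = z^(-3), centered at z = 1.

28*(z - 1)^6 - 21*(z - 1)^5 + 15*(z - 1)^4 - 10*(z - 1)^3 + 6*(z - 1)^2 - 3*(z - 1) + 1

[(z - 1)^0] = 1;  [(z - 1)^1] = -3;  [(z - 1)^2] = 6;  [(z - 1)^3] = -10;  [(z - 1)^4] = 15;  [(z - 1)^5] = -21;  [(z - 1)^6] = 28.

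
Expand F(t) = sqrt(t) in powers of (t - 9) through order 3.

[(t - 9)^0] = 3;  [(t - 9)^1] = 1/6;  [(t - 9)^2] = -1/216;  [(t - 9)^3] = 1/3888.

(t - 9)^3/3888 - (t - 9)^2/216 + (t - 9)/6 + 3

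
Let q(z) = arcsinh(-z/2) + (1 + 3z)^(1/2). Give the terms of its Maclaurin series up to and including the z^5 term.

Add the two expansions coefficient-wise.

4251*z^5/640 - 405*z^4/128 + 41*z^3/24 - 9*z^2/8 + z + 1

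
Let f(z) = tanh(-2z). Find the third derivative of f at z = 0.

The coefficient of z^3 in the expansion is 8/3, so f′′′(0) = 3! * (8/3) = 16.

16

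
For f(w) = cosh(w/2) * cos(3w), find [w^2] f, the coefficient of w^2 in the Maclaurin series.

-35/8

Take the Cauchy product of the two expansions.
[w^0] = 1;  [w^1] = 0;  [w^2] = -35/8.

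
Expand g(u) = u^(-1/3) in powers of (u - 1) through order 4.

g(1) = 1
g′(1) = -1/3
g′′(1) = 4/9
g′′′(1) = -28/27
g^(4)(1) = 280/81
Then c_k = g^(k)(1)/k! gives each Taylor coefficient.

35*(u - 1)^4/243 - 14*(u - 1)^3/81 + 2*(u - 1)^2/9 - (u - 1)/3 + 1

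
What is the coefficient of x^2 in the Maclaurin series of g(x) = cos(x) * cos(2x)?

-5/2

Multiply the two series term by term and collect like powers.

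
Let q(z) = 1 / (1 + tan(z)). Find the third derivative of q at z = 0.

-8

Expand as Σ (-1)^k u^k with u equal to the inner function's series.
From the series, [z^3] q = -4/3; multiply by 3! = 6 to get -8.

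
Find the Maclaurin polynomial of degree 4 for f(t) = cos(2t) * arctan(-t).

7*t^3/3 - t

Write out both Maclaurin series and multiply, keeping only the needed powers.
[t^0] = 0;  [t^1] = -1;  [t^2] = 0;  [t^3] = 7/3;  [t^4] = 0.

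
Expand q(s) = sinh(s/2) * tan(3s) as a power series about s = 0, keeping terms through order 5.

Take the Cauchy product of the two expansions.
q(0) = 0
q′(0) = 0
q′′(0) = 3
q′′′(0) = 0
q^(4)(0) = 219/2
q^(5)(0) = 0

73*s^4/16 + 3*s^2/2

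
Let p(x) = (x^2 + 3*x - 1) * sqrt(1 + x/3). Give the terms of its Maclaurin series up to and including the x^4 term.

Distribute the polynomial across the series and collect like powers.
p(0) = -1
p′(0) = 17/6
p′′(0) = 109/36
p′′′(0) = 53/72
p^(4)(0) = -67/432
Dividing each by k! gives the coefficients c_0, ..., c_4.

-67*x^4/10368 + 53*x^3/432 + 109*x^2/72 + 17*x/6 - 1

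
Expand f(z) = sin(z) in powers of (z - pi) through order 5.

-(z - pi)^5/120 + (z - pi)^3/6 - (z - pi)

Apply the Taylor formula c_k = f^(k)(a)/k!.
f(pi) = 0
f′(pi) = -1
f′′(pi) = 0
f′′′(pi) = 1
f^(4)(pi) = 0
f^(5)(pi) = -1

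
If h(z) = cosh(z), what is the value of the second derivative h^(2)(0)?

1

From the series, [z^2] h = 1/2; multiply by 2! = 2 to get 1.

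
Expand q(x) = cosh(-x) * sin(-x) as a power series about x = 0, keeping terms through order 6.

x^5/30 - x^3/3 - x

Multiply the two series term by term and collect like powers.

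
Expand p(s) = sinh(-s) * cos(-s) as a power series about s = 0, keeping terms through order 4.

s^3/3 - s

Write out both Maclaurin series and multiply, keeping only the needed powers.
p(0) = 0
p′(0) = -1
p′′(0) = 0
p′′′(0) = 2
p^(4)(0) = 0
Then c_k = p^(k)(0)/k! gives each Taylor coefficient.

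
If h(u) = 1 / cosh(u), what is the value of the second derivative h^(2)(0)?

Divide the numerator series by the denominator series (power-series long division).
From the series, [u^2] h = -1/2; multiply by 2! = 2 to get -1.

-1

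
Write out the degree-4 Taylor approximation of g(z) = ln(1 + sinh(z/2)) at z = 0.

-5*z^4/192 + z^3/16 - z^2/8 + z/2

Substitute the inner expansion into the outer series and collect powers.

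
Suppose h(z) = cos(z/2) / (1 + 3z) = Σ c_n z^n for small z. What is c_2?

71/8

Expand each factor separately, then convolve coefficients.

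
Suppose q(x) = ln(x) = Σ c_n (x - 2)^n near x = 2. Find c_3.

1/24

q(2) = ln(2)
q′(2) = 1/2
q′′(2) = -1/4
q′′′(2) = 1/4
The Taylor polynomial is Σ q^(k)(2)/k! · (x - 2)^k.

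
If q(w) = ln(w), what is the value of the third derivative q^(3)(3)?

From the series, [(w - 3)^3] q = 1/81; multiply by 3! = 6 to get 2/27.

2/27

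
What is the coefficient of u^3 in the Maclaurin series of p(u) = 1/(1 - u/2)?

p(0) = 1
p′(0) = 1/2
p′′(0) = 1/2
p′′′(0) = 3/4

1/8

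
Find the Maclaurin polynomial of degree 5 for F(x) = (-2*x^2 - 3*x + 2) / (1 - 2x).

Shift and add copies of the series according to the polynomial's terms.
F(0) = 2
F′(0) = 1
F′′(0) = 0
F′′′(0) = 0
F^(4)(0) = 0
F^(5)(0) = 0

x + 2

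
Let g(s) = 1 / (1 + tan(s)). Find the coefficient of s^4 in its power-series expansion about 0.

5/3

Write 1/(1+u) = 1 - u + u^2 - u^3 + ... and substitute the series for u.
g(0) = 1
g′(0) = -1
g′′(0) = 2
g′′′(0) = -8
g^(4)(0) = 40
The Taylor polynomial is Σ g^(k)(0)/k! · s^k.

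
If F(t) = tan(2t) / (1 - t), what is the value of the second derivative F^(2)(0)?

4

Write out both Maclaurin series and multiply, keeping only the needed powers.
The coefficient of t^2 in the expansion is 2, so F′′(0) = 2! * (2) = 4.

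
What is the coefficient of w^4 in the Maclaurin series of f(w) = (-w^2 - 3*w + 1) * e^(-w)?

Multiply each power in the prefactor through the base expansion.

1/24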